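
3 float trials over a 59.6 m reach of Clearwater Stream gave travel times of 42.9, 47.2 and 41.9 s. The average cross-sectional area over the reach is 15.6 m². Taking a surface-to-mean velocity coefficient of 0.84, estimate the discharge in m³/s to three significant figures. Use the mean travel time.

17.7 m³/s

t̄ = (42.9 + 47.2 + 41.9) / 3 = 44 s
v_surface = L / t̄ = 59.6 / 44 = 1.355 m/s
v_mean = 0.84 × 1.355 = 1.138 m/s
Q = A × v_mean = 15.6 × 1.138 = 17.75 m³/s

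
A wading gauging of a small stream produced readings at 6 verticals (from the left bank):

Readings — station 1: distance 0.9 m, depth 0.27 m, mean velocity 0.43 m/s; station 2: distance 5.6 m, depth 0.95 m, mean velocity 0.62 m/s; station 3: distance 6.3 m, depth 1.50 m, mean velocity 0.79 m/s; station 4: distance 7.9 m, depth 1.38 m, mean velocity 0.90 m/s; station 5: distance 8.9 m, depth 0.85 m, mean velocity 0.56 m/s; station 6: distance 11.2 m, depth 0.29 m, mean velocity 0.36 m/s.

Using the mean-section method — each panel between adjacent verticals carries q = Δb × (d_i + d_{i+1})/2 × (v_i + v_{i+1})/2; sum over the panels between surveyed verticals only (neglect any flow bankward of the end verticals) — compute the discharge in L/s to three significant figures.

5470 L/s

Panel 1-2: Δb = 4.7 m, d̄ = (0.27+0.95)/2 = 0.61, v̄ = (0.43+0.62)/2 = 0.525 → q = 4.7×0.61×0.525 = 1.505 m³/s
Panel 2-3: Δb = 0.7 m, d̄ = (0.95+1.50)/2 = 1.225, v̄ = (0.62+0.79)/2 = 0.705 → q = 0.7×1.225×0.705 = 0.6045 m³/s
Panel 3-4: Δb = 1.6 m, d̄ = (1.50+1.38)/2 = 1.44, v̄ = (0.79+0.90)/2 = 0.845 → q = 1.6×1.44×0.845 = 1.947 m³/s
Panel 4-5: Δb = 1 m, d̄ = (1.38+0.85)/2 = 1.115, v̄ = (0.90+0.56)/2 = 0.73 → q = 1×1.115×0.73 = 0.8140 m³/s
Panel 5-6: Δb = 2.3 m, d̄ = (0.85+0.29)/2 = 0.57, v̄ = (0.56+0.36)/2 = 0.46 → q = 2.3×0.57×0.46 = 0.6031 m³/s
Q = Σ q = 5.474 m³/s
= 5.474 × 1000 = 5474 L/s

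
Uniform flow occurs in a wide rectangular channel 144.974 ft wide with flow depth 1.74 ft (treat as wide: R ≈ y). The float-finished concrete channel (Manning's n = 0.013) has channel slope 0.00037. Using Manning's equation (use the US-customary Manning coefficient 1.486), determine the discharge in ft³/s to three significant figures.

802 ft³/s

A = b·y = 144.974 × 1.74 = 252.3 ft²
Wide channel: R ≈ y = 1.74 ft
Q = (1.486/n)·A·R^(2/3)·S^(1/2) = (1.486/0.013) × 252.3 × 1.740^(2/3) × 0.00037^(1/2) = 802.4 ft³/s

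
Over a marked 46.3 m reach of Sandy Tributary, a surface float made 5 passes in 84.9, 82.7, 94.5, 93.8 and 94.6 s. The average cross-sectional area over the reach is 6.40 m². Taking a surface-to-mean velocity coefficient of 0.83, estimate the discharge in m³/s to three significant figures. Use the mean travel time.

t̄ = (84.9 + 82.7 + 94.5 + 93.8 + 94.6) / 5 = 90.1 s
v_surface = L / t̄ = 46.3 / 90.1 = 0.5139 m/s
v_mean = 0.83 × 0.5139 = 0.4265 m/s
Q = A × v_mean = 6.40 × 0.4265 = 2.730 m³/s

2.73 m³/s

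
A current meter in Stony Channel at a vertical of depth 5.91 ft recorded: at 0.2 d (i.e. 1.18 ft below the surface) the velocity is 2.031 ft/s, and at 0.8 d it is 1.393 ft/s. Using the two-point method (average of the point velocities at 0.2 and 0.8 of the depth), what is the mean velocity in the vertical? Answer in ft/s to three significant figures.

v̄ = (2.031 + 1.393) / 2 = 1.712 ft/s

1.71 ft/s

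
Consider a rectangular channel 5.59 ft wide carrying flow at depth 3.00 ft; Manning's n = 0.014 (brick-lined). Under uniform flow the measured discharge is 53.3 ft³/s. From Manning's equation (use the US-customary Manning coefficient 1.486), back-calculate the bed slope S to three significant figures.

0.000548

A = b·y = 5.59 × 3.00 = 16.77 ft²
P = b + 2y = 5.59 + 2×3.00 = 11.59 ft
R = A/P = 16.77/11.59 = 1.447 ft
S = (Q·n / (1.486·A·R^(2/3)))² = (53.3×0.014 / (1.486×16.77×1.279))² = 0.0005479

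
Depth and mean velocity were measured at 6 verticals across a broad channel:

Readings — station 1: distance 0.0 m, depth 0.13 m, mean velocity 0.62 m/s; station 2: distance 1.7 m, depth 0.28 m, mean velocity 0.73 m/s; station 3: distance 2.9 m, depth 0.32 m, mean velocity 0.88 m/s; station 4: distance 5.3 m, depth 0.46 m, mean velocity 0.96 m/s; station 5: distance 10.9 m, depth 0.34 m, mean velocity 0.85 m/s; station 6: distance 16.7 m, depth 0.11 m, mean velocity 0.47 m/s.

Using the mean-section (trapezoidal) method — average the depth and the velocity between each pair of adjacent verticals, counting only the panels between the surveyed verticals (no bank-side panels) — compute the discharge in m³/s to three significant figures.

Panel 1-2: Δb = 1.7 m, d̄ = (0.13+0.28)/2 = 0.205, v̄ = (0.62+0.73)/2 = 0.675 → q = 1.7×0.205×0.675 = 0.2352 m³/s
Panel 2-3: Δb = 1.2 m, d̄ = (0.28+0.32)/2 = 0.3, v̄ = (0.73+0.88)/2 = 0.805 → q = 1.2×0.3×0.805 = 0.2898 m³/s
Panel 3-4: Δb = 2.4 m, d̄ = (0.32+0.46)/2 = 0.39, v̄ = (0.88+0.96)/2 = 0.92 → q = 2.4×0.39×0.92 = 0.8611 m³/s
Panel 4-5: Δb = 5.6 m, d̄ = (0.46+0.34)/2 = 0.4, v̄ = (0.96+0.85)/2 = 0.905 → q = 5.6×0.4×0.905 = 2.027 m³/s
Panel 5-6: Δb = 5.8 m, d̄ = (0.34+0.11)/2 = 0.225, v̄ = (0.85+0.47)/2 = 0.66 → q = 5.8×0.225×0.66 = 0.8613 m³/s
Q = Σ q = 4.275 m³/s

4.27 m³/s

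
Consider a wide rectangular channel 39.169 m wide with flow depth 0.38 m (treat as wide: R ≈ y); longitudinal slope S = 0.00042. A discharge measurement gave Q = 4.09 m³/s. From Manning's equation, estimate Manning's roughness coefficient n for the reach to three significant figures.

0.0391

A = b·y = 39.169 × 0.38 = 14.88 m²
Wide channel: R ≈ y = 0.38 m
n = (1/Q)·A·R^(2/3)·S^(1/2) = (1/4.09) × 14.88 × 0.5246 × 0.02049 = 0.03913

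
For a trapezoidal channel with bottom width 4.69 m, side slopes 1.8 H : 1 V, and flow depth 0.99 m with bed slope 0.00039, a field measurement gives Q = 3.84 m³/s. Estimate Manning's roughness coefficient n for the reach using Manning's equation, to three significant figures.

A = (b + z·y)·y = (4.69 + 1.8×0.99)×0.99 = 6.407 m²
P = b + 2y√(1+z²) = 4.69 + 2×0.99×√(1+1.8²) = 8.767 m
R = A/P = 6.407/8.767 = 0.7308 m
n = (1/Q)·A·R^(2/3)·S^(1/2) = (1/3.84) × 6.407 × 0.8114 × 0.01975 = 0.02674

0.0267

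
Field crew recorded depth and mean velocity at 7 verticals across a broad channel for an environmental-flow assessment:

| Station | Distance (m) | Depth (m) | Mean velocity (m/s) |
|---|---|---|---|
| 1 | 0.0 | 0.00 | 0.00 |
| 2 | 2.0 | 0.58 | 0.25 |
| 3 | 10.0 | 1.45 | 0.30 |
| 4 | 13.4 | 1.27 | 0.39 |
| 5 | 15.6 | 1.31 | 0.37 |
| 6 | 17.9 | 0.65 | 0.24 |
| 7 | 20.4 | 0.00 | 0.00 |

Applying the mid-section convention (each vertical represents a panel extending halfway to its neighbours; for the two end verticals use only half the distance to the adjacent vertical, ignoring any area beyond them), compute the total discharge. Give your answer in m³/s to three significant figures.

w_2 = (10.0 − 0.0)/2 = 5 m; q_2 = 0.25 × 0.58 × 5 = 0.7250 m³/s
w_3 = (13.4 − 2.0)/2 = 5.7 m; q_3 = 0.30 × 1.45 × 5.7 = 2.480 m³/s
w_4 = (15.6 − 10.0)/2 = 2.8 m; q_4 = 0.39 × 1.27 × 2.8 = 1.387 m³/s
w_5 = (17.9 − 13.4)/2 = 2.25 m; q_5 = 0.37 × 1.31 × 2.25 = 1.091 m³/s
w_6 = (20.4 − 15.6)/2 = 2.4 m; q_6 = 0.24 × 0.65 × 2.4 = 0.3744 m³/s
Stations 1, 7 contribute zero (depth or velocity is 0).
Q = Σ qᵢ = 6.056 m³/s

6.06 m³/s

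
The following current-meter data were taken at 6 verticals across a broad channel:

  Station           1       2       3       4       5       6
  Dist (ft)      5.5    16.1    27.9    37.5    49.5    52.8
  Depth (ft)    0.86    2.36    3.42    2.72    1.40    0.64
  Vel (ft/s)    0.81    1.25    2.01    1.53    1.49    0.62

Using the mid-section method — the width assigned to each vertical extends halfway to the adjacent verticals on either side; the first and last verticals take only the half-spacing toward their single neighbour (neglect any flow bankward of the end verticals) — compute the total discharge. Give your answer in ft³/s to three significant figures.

172 ft³/s

w_1 = (16.1 − 5.5)/2 = 5.3 ft; q_1 = 0.81 × 0.86 × 5.3 = 3.692 ft³/s
w_2 = (27.9 − 5.5)/2 = 11.2 ft; q_2 = 1.25 × 2.36 × 11.2 = 33.04 ft³/s
w_3 = (37.5 − 16.1)/2 = 10.7 ft; q_3 = 2.01 × 3.42 × 10.7 = 73.55 ft³/s
w_4 = (49.5 − 27.9)/2 = 10.8 ft; q_4 = 1.53 × 2.72 × 10.8 = 44.95 ft³/s
w_5 = (52.8 − 37.5)/2 = 7.65 ft; q_5 = 1.49 × 1.40 × 7.65 = 15.96 ft³/s
w_6 = (52.8 − 49.5)/2 = 1.65 ft; q_6 = 0.62 × 0.64 × 1.65 = 0.6547 ft³/s
Q = Σ qᵢ = 171.8 ft³/s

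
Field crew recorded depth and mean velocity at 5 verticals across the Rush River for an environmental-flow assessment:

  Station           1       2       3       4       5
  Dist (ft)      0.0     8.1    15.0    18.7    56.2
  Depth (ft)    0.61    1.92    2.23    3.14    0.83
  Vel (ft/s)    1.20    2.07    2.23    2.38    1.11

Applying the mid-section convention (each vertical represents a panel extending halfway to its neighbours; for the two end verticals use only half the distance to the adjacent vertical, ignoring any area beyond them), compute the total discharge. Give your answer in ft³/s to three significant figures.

230 ft³/s

w_1 = (8.1 − 0.0)/2 = 4.05 ft; q_1 = 1.20 × 0.61 × 4.05 = 2.965 ft³/s
w_2 = (15.0 − 0.0)/2 = 7.5 ft; q_2 = 2.07 × 1.92 × 7.5 = 29.81 ft³/s
w_3 = (18.7 − 8.1)/2 = 5.3 ft; q_3 = 2.23 × 2.23 × 5.3 = 26.36 ft³/s
w_4 = (56.2 − 15.0)/2 = 20.6 ft; q_4 = 2.38 × 3.14 × 20.6 = 153.9 ft³/s
w_5 = (56.2 − 18.7)/2 = 18.75 ft; q_5 = 1.11 × 0.83 × 18.75 = 17.27 ft³/s
Q = Σ qᵢ = 230.4 ft³/s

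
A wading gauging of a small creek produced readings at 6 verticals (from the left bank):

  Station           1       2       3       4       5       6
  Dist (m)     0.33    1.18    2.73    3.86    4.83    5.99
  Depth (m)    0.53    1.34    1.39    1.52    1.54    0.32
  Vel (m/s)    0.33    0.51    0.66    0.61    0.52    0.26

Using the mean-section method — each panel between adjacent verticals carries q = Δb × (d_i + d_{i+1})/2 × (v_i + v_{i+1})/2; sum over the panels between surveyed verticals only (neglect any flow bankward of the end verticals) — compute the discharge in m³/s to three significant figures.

Panel 1-2: Δb = 0.85 m, d̄ = (0.53+1.34)/2 = 0.935, v̄ = (0.33+0.51)/2 = 0.42 → q = 0.85×0.935×0.42 = 0.3338 m³/s
Panel 2-3: Δb = 1.55 m, d̄ = (1.34+1.39)/2 = 1.365, v̄ = (0.51+0.66)/2 = 0.585 → q = 1.55×1.365×0.585 = 1.238 m³/s
Panel 3-4: Δb = 1.13 m, d̄ = (1.39+1.52)/2 = 1.455, v̄ = (0.66+0.61)/2 = 0.635 → q = 1.13×1.455×0.635 = 1.044 m³/s
Panel 4-5: Δb = 0.97 m, d̄ = (1.52+1.54)/2 = 1.53, v̄ = (0.61+0.52)/2 = 0.565 → q = 0.97×1.53×0.565 = 0.8385 m³/s
Panel 5-6: Δb = 1.16 m, d̄ = (1.54+0.32)/2 = 0.93, v̄ = (0.52+0.26)/2 = 0.39 → q = 1.16×0.93×0.39 = 0.4207 m³/s
Q = Σ q = 3.875 m³/s

3.87 m³/s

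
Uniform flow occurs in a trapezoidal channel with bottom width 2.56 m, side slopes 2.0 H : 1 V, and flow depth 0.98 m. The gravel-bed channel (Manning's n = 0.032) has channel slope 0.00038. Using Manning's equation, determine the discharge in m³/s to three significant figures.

A = (b + z·y)·y = (2.56 + 2.0×0.98)×0.98 = 4.430 m²
P = b + 2y√(1+z²) = 2.56 + 2×0.98×√(1+2.0²) = 6.943 m
R = A/P = 4.430/6.943 = 0.6380 m
Q = (1/n)·A·R^(2/3)·S^(1/2) = (1/0.032) × 4.430 × 0.6380^(2/3) × 0.00038^(1/2) = 2.000 m³/s

2.00 m³/s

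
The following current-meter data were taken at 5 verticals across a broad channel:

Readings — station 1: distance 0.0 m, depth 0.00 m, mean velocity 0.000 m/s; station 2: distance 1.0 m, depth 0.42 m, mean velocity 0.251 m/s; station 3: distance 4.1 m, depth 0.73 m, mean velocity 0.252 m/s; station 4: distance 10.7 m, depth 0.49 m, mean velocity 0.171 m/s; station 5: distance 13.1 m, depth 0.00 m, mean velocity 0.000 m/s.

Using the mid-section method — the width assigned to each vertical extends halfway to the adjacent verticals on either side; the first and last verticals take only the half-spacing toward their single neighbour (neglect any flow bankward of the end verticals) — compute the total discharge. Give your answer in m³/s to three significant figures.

w_2 = (4.1 − 0.0)/2 = 2.05 m; q_2 = 0.251 × 0.42 × 2.05 = 0.2161 m³/s
w_3 = (10.7 − 1.0)/2 = 4.85 m; q_3 = 0.252 × 0.73 × 4.85 = 0.8922 m³/s
w_4 = (13.1 − 4.1)/2 = 4.5 m; q_4 = 0.171 × 0.49 × 4.5 = 0.3771 m³/s
Stations 1, 5 contribute zero (depth or velocity is 0).
Q = Σ qᵢ = 1.485 m³/s

1.49 m³/s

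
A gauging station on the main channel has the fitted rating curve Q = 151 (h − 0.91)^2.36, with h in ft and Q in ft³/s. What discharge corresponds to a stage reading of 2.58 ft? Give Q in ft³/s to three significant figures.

Q = 151 × (2.58 − 0.91)^2.36 = 151 × 1.67^2.36 = 506.5 ft³/s

507 ft³/s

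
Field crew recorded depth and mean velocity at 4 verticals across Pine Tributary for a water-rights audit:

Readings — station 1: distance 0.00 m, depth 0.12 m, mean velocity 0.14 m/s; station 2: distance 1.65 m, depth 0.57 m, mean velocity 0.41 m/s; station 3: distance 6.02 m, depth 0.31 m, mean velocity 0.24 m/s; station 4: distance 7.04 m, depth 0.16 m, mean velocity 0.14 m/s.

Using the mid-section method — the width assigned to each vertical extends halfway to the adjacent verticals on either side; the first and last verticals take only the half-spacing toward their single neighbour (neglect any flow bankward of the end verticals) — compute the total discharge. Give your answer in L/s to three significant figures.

929 L/s

w_1 = (1.65 − 0.00)/2 = 0.825 m; q_1 = 0.14 × 0.12 × 0.825 = 0.01386 m³/s
w_2 = (6.02 − 0.00)/2 = 3.01 m; q_2 = 0.41 × 0.57 × 3.01 = 0.7034 m³/s
w_3 = (7.04 − 1.65)/2 = 2.695 m; q_3 = 0.24 × 0.31 × 2.695 = 0.2005 m³/s
w_4 = (7.04 − 6.02)/2 = 0.51 m; q_4 = 0.14 × 0.16 × 0.51 = 0.01142 m³/s
Q = Σ qᵢ = 0.9292 m³/s
= 0.9292 × 1000 = 929.2 L/s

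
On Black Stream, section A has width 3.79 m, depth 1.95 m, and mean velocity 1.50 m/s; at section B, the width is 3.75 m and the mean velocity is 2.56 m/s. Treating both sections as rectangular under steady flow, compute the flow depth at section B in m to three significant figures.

Q = A₁V₁ = (3.79×1.95) × 1.50 = 11.09 m³/s
d₂ = Q/(b₂ V₂) = 11.09/(3.75×2.56) = 1.155 m

1.15 m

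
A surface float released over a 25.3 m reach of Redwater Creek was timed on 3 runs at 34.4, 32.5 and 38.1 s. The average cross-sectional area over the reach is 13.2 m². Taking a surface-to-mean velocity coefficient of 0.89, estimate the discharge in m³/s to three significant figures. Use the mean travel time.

8.49 m³/s

t̄ = (34.4 + 32.5 + 38.1) / 3 = 35 s
v_surface = L / t̄ = 25.3 / 35 = 0.7229 m/s
v_mean = 0.89 × 0.7229 = 0.6433 m/s
Q = A × v_mean = 13.2 × 0.6433 = 8.492 m³/s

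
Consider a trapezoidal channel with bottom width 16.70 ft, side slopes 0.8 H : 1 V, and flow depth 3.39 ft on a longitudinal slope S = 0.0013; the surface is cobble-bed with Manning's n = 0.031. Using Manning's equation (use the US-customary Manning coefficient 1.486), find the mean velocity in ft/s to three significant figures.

3.26 ft/s

A = (b + z·y)·y = (16.70 + 0.8×3.39)×3.39 = 65.81 ft²
P = b + 2y√(1+z²) = 16.70 + 2×3.39×√(1+0.8²) = 25.38 ft
R = A/P = 65.81/25.38 = 2.593 ft
Q = (1.486/n)·A·R^(2/3)·S^(1/2) = (1.486/0.031) × 65.81 × 2.593^(2/3) × 0.0013^(1/2) = 214.6 ft³/s
V = Q/A = 214.6/65.81 = 3.262 ft/s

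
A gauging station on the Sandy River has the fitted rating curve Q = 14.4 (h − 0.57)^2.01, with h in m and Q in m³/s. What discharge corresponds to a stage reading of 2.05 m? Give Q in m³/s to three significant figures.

Q = 14.4 × (2.05 − 0.57)^2.01 = 14.4 × 1.48^2.01 = 31.67 m³/s

31.7 m³/s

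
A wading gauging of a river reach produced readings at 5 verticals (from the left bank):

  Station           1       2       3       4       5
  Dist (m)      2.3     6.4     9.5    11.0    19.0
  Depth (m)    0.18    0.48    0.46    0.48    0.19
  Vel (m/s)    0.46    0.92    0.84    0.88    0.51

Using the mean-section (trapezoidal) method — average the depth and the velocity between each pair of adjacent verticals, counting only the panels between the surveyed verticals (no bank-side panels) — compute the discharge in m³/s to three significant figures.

4.68 m³/s

Panel 1-2: Δb = 4.1 m, d̄ = (0.18+0.48)/2 = 0.33, v̄ = (0.46+0.92)/2 = 0.69 → q = 4.1×0.33×0.69 = 0.9336 m³/s
Panel 2-3: Δb = 3.1 m, d̄ = (0.48+0.46)/2 = 0.47, v̄ = (0.92+0.84)/2 = 0.88 → q = 3.1×0.47×0.88 = 1.282 m³/s
Panel 3-4: Δb = 1.5 m, d̄ = (0.46+0.48)/2 = 0.47, v̄ = (0.84+0.88)/2 = 0.86 → q = 1.5×0.47×0.86 = 0.6063 m³/s
Panel 4-5: Δb = 8 m, d̄ = (0.48+0.19)/2 = 0.335, v̄ = (0.88+0.51)/2 = 0.695 → q = 8×0.335×0.695 = 1.863 m³/s
Q = Σ q = 4.685 m³/s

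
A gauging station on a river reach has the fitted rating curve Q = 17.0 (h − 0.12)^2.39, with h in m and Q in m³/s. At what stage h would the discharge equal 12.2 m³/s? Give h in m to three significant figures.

h − h₀ = (Q/C)^(1/b) = (12.2/17.0)^(1/2.39) = 0.8704 m
h = 0.12 + 0.8704 = 0.9904 m

0.990 m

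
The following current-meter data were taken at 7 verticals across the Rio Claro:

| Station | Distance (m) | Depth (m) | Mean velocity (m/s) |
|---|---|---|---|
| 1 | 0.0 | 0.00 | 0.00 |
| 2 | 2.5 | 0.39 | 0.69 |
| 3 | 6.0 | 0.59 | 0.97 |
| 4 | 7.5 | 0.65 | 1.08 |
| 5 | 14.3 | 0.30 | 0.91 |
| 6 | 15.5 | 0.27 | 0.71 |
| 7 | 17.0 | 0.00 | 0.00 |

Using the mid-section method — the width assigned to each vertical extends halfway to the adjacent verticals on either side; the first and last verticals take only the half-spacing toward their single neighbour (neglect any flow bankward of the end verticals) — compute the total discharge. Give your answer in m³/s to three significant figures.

6.50 m³/s

w_2 = (6.0 − 0.0)/2 = 3 m; q_2 = 0.69 × 0.39 × 3 = 0.8073 m³/s
w_3 = (7.5 − 2.5)/2 = 2.5 m; q_3 = 0.97 × 0.59 × 2.5 = 1.431 m³/s
w_4 = (14.3 − 6.0)/2 = 4.15 m; q_4 = 1.08 × 0.65 × 4.15 = 2.913 m³/s
w_5 = (15.5 − 7.5)/2 = 4 m; q_5 = 0.91 × 0.30 × 4 = 1.092 m³/s
w_6 = (17.0 − 14.3)/2 = 1.35 m; q_6 = 0.71 × 0.27 × 1.35 = 0.2588 m³/s
Stations 1, 7 contribute zero (depth or velocity is 0).
Q = Σ qᵢ = 6.502 m³/s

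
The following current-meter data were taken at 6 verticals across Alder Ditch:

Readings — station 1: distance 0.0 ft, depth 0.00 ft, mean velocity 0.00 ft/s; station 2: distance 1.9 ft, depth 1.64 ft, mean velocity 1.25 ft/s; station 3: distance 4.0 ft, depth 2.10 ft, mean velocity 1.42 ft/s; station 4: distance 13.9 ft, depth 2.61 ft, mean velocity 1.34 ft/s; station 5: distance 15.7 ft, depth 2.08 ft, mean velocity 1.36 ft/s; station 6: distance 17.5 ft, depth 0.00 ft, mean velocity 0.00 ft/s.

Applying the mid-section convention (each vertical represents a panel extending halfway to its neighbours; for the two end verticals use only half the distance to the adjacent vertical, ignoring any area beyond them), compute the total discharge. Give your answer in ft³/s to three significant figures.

47.5 ft³/s

w_2 = (4.0 − 0.0)/2 = 2 ft; q_2 = 1.25 × 1.64 × 2 = 4.100 ft³/s
w_3 = (13.9 − 1.9)/2 = 6 ft; q_3 = 1.42 × 2.10 × 6 = 17.89 ft³/s
w_4 = (15.7 − 4.0)/2 = 5.85 ft; q_4 = 1.34 × 2.61 × 5.85 = 20.46 ft³/s
w_5 = (17.5 − 13.9)/2 = 1.8 ft; q_5 = 1.36 × 2.08 × 1.8 = 5.092 ft³/s
Stations 1, 6 contribute zero (depth or velocity is 0).
Q = Σ qᵢ = 47.54 ft³/s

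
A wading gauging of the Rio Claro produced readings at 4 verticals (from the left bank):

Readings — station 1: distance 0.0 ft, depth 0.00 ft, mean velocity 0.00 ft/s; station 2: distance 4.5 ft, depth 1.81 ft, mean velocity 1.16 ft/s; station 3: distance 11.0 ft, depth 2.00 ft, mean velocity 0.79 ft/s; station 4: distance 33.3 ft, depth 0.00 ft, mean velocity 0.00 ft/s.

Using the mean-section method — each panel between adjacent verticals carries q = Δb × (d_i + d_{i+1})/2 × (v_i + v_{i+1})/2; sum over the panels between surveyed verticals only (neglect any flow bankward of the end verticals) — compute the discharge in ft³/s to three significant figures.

23.2 ft³/s

Panel 1-2: Δb = 4.5 ft, d̄ = (0.00+1.81)/2 = 0.905, v̄ = (0.00+1.16)/2 = 0.58 → q = 4.5×0.905×0.58 = 2.362 ft³/s
Panel 2-3: Δb = 6.5 ft, d̄ = (1.81+2.00)/2 = 1.905, v̄ = (1.16+0.79)/2 = 0.975 → q = 6.5×1.905×0.975 = 12.07 ft³/s
Panel 3-4: Δb = 22.3 ft, d̄ = (2.00+0.00)/2 = 1, v̄ = (0.79+0.00)/2 = 0.395 → q = 22.3×1×0.395 = 8.809 ft³/s
Q = Σ q = 23.24 ft³/s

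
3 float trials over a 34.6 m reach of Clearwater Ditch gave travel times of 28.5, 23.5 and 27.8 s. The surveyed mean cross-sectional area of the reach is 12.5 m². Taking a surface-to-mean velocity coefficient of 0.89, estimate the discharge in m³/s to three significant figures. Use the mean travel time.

14.5 m³/s

t̄ = (28.5 + 23.5 + 27.8) / 3 = 26.6 s
v_surface = L / t̄ = 34.6 / 26.6 = 1.301 m/s
v_mean = 0.89 × 1.301 = 1.158 m/s
Q = A × v_mean = 12.5 × 1.158 = 14.47 m³/s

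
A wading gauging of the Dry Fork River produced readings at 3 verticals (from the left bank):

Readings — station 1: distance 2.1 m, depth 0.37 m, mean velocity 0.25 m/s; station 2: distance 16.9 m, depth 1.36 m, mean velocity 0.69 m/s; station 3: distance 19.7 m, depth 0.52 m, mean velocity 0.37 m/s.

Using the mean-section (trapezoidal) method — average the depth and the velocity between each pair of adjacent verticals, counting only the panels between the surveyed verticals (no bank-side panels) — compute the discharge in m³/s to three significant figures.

7.41 m³/s

Panel 1-2: Δb = 14.8 m, d̄ = (0.37+1.36)/2 = 0.865, v̄ = (0.25+0.69)/2 = 0.47 → q = 14.8×0.865×0.47 = 6.017 m³/s
Panel 2-3: Δb = 2.8 m, d̄ = (1.36+0.52)/2 = 0.94, v̄ = (0.69+0.37)/2 = 0.53 → q = 2.8×0.94×0.53 = 1.395 m³/s
Q = Σ q = 7.412 m³/s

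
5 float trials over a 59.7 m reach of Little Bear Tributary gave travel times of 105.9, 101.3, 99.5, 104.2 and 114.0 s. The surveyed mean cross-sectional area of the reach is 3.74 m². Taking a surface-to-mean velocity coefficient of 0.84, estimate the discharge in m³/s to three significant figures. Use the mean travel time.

1.79 m³/s

t̄ = (105.9 + 101.3 + 99.5 + 104.2 + 114.0) / 5 = 104.98 s
v_surface = L / t̄ = 59.7 / 104.98 = 0.5687 m/s
v_mean = 0.84 × 0.5687 = 0.4777 m/s
Q = A × v_mean = 3.74 × 0.4777 = 1.787 m³/s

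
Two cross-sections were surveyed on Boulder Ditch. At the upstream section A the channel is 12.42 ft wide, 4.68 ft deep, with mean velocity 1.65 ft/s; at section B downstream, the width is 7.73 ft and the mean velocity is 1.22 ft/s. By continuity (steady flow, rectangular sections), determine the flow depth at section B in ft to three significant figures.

Q = A₁V₁ = (12.42×4.68) × 1.65 = 95.91 ft³/s
d₂ = Q/(b₂ V₂) = 95.91/(7.73×1.22) = 10.17 ft

10.2 ft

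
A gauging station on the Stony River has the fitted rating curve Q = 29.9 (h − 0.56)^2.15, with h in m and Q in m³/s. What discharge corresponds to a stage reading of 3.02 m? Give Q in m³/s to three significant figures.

207 m³/s

Q = 29.9 × (3.02 − 0.56)^2.15 = 29.9 × 2.46^2.15 = 207.1 m³/s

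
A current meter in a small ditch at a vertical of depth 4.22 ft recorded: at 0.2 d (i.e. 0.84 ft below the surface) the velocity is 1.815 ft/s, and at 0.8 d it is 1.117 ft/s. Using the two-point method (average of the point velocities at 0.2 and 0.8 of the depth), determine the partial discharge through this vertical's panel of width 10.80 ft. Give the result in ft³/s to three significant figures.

66.8 ft³/s

v̄ = (1.815 + 1.117) / 2 = 1.466 ft/s
q = v̄ × d × w = 1.466 × 4.22 × 10.80 = 66.81 ft³/s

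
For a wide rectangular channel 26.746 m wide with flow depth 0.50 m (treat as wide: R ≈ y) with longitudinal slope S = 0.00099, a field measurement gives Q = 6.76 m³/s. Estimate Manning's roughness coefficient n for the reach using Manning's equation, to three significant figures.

A = b·y = 26.746 × 0.50 = 13.37 m²
Wide channel: R ≈ y = 0.50 m
n = (1/Q)·A·R^(2/3)·S^(1/2) = (1/6.76) × 13.37 × 0.6300 × 0.03146 = 0.03921

0.0392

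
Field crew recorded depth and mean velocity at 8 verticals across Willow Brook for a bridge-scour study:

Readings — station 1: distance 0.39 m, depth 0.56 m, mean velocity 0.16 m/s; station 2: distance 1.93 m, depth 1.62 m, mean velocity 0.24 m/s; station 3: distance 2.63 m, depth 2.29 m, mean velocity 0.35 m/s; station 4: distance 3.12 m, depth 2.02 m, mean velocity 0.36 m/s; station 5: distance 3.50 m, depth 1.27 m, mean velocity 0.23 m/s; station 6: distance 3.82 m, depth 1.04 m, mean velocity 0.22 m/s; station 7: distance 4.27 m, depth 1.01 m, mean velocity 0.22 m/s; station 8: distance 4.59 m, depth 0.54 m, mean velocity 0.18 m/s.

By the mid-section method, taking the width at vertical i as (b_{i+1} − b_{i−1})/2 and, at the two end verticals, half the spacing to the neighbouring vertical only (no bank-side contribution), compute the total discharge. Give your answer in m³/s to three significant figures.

1.59 m³/s

w_1 = (1.93 − 0.39)/2 = 0.77 m; q_1 = 0.16 × 0.56 × 0.77 = 0.06899 m³/s
w_2 = (2.63 − 0.39)/2 = 1.12 m; q_2 = 0.24 × 1.62 × 1.12 = 0.4355 m³/s
w_3 = (3.12 − 1.93)/2 = 0.595 m; q_3 = 0.35 × 2.29 × 0.595 = 0.4769 m³/s
w_4 = (3.50 − 2.63)/2 = 0.435 m; q_4 = 0.36 × 2.02 × 0.435 = 0.3163 m³/s
w_5 = (3.82 − 3.12)/2 = 0.35 m; q_5 = 0.23 × 1.27 × 0.35 = 0.1022 m³/s
w_6 = (4.27 − 3.50)/2 = 0.385 m; q_6 = 0.22 × 1.04 × 0.385 = 0.08809 m³/s
w_7 = (4.59 − 3.82)/2 = 0.385 m; q_7 = 0.22 × 1.01 × 0.385 = 0.08555 m³/s
w_8 = (4.59 − 4.27)/2 = 0.16 m; q_8 = 0.18 × 0.54 × 0.16 = 0.01555 m³/s
Q = Σ qᵢ = 1.589 m³/s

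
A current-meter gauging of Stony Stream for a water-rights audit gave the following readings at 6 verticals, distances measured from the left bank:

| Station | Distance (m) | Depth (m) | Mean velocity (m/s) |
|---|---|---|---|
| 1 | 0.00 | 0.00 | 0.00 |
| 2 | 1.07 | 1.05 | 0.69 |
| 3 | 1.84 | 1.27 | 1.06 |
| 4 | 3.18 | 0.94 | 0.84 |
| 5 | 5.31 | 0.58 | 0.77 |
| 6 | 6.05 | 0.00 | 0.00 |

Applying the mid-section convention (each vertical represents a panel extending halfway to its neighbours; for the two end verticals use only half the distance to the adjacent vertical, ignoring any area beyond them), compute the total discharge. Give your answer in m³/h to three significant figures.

14800 m³/h

w_2 = (1.84 − 0.00)/2 = 0.92 m; q_2 = 0.69 × 1.05 × 0.92 = 0.6665 m³/s
w_3 = (3.18 − 1.07)/2 = 1.055 m; q_3 = 1.06 × 1.27 × 1.055 = 1.420 m³/s
w_4 = (5.31 − 1.84)/2 = 1.735 m; q_4 = 0.84 × 0.94 × 1.735 = 1.370 m³/s
w_5 = (6.05 − 3.18)/2 = 1.435 m; q_5 = 0.77 × 0.58 × 1.435 = 0.6409 m³/s
Stations 1, 6 contribute zero (depth or velocity is 0).
Q = Σ qᵢ = 4.098 m³/s
= 4.098 × 3600 = 14750 m³/h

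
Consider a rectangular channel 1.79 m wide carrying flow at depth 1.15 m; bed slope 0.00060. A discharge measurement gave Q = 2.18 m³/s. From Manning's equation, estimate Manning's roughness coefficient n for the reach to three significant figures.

A = b·y = 1.79 × 1.15 = 2.059 m²
P = b + 2y = 1.79 + 2×1.15 = 4.090 m
R = A/P = 2.059/4.090 = 0.5033 m
n = (1/Q)·A·R^(2/3)·S^(1/2) = (1/2.18) × 2.059 × 0.6327 × 0.02449 = 0.01463

0.0146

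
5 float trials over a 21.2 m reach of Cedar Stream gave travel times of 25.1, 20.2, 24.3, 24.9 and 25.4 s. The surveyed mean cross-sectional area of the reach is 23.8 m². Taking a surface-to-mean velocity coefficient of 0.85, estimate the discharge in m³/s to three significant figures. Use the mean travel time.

17.9 m³/s

t̄ = (25.1 + 20.2 + 24.3 + 24.9 + 25.4) / 5 = 23.98 s
v_surface = L / t̄ = 21.2 / 23.98 = 0.8841 m/s
v_mean = 0.85 × 0.8841 = 0.7515 m/s
Q = A × v_mean = 23.8 × 0.7515 = 17.88 m³/s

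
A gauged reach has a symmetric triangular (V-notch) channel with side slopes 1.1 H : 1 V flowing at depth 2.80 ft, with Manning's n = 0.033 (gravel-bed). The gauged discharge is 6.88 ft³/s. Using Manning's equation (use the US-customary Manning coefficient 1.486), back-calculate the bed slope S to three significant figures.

A = z·y² = 1.1×2.80² = 8.624 ft²
P = 2y√(1+z²) = 2×2.80×√(1+1.1²) = 8.325 ft
R = A/P = 8.624/8.325 = 1.036 ft
S = (Q·n / (1.486·A·R^(2/3)))² = (6.88×0.033 / (1.486×8.624×1.024))² = 0.0002994

0.000299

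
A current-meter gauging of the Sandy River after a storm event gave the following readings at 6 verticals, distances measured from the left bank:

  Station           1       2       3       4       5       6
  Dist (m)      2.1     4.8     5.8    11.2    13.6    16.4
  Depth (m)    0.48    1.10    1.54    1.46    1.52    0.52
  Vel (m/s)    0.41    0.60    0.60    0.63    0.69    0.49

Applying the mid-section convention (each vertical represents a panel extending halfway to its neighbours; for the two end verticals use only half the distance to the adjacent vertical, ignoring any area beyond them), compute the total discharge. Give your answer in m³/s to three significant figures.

11.1 m³/s

w_1 = (4.8 − 2.1)/2 = 1.35 m; q_1 = 0.41 × 0.48 × 1.35 = 0.2657 m³/s
w_2 = (5.8 − 2.1)/2 = 1.85 m; q_2 = 0.60 × 1.10 × 1.85 = 1.221 m³/s
w_3 = (11.2 − 4.8)/2 = 3.2 m; q_3 = 0.60 × 1.54 × 3.2 = 2.957 m³/s
w_4 = (13.6 − 5.8)/2 = 3.9 m; q_4 = 0.63 × 1.46 × 3.9 = 3.587 m³/s
w_5 = (16.4 − 11.2)/2 = 2.6 m; q_5 = 0.69 × 1.52 × 2.6 = 2.727 m³/s
w_6 = (16.4 − 13.6)/2 = 1.4 m; q_6 = 0.49 × 0.52 × 1.4 = 0.3567 m³/s
Q = Σ qᵢ = 11.11 m³/s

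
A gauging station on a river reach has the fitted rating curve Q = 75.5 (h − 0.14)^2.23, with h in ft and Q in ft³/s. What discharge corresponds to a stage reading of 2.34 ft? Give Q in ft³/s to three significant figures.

438 ft³/s

Q = 75.5 × (2.34 − 0.14)^2.23 = 75.5 × 2.2^2.23 = 438.1 ft³/s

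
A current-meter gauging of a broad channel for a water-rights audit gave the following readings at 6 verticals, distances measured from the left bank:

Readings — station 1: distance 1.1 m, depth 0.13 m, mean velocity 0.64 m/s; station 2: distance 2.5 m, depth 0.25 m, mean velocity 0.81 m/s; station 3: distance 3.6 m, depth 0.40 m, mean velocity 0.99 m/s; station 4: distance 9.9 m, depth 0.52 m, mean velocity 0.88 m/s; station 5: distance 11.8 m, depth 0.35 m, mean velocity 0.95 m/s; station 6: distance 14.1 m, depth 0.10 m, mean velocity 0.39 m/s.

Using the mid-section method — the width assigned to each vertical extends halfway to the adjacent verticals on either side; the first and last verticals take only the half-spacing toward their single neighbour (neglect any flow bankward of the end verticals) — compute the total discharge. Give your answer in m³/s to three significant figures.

4.40 m³/s

w_1 = (2.5 − 1.1)/2 = 0.7 m; q_1 = 0.64 × 0.13 × 0.7 = 0.05824 m³/s
w_2 = (3.6 − 1.1)/2 = 1.25 m; q_2 = 0.81 × 0.25 × 1.25 = 0.2531 m³/s
w_3 = (9.9 − 2.5)/2 = 3.7 m; q_3 = 0.99 × 0.40 × 3.7 = 1.465 m³/s
w_4 = (11.8 − 3.6)/2 = 4.1 m; q_4 = 0.88 × 0.52 × 4.1 = 1.876 m³/s
w_5 = (14.1 − 9.9)/2 = 2.1 m; q_5 = 0.95 × 0.35 × 2.1 = 0.6983 m³/s
w_6 = (14.1 − 11.8)/2 = 1.15 m; q_6 = 0.39 × 0.10 × 1.15 = 0.04485 m³/s
Q = Σ qᵢ = 4.396 m³/s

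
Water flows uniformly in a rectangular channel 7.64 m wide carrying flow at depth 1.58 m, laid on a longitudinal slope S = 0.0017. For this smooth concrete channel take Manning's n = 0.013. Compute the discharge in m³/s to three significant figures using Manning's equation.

A = b·y = 7.64 × 1.58 = 12.07 m²
P = b + 2y = 7.64 + 2×1.58 = 10.80 m
R = A/P = 12.07/10.80 = 1.118 m
Q = (1/n)·A·R^(2/3)·S^(1/2) = (1/0.013) × 12.07 × 1.118^(2/3) × 0.0017^(1/2) = 41.23 m³/s

41.2 m³/s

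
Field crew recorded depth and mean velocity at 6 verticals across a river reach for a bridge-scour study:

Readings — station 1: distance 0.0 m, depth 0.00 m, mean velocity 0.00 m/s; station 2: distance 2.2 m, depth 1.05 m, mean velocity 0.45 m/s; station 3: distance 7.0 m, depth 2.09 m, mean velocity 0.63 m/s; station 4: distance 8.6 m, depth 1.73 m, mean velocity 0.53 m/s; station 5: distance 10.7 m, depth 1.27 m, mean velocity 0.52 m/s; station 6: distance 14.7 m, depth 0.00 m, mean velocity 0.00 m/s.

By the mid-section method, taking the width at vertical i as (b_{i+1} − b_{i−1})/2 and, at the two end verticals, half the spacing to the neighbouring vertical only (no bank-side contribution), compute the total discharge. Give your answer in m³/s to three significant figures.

w_2 = (7.0 − 0.0)/2 = 3.5 m; q_2 = 0.45 × 1.05 × 3.5 = 1.654 m³/s
w_3 = (8.6 − 2.2)/2 = 3.2 m; q_3 = 0.63 × 2.09 × 3.2 = 4.213 m³/s
w_4 = (10.7 − 7.0)/2 = 1.85 m; q_4 = 0.53 × 1.73 × 1.85 = 1.696 m³/s
w_5 = (14.7 − 8.6)/2 = 3.05 m; q_5 = 0.52 × 1.27 × 3.05 = 2.014 m³/s
Stations 1, 6 contribute zero (depth or velocity is 0).
Q = Σ qᵢ = 9.578 m³/s

9.58 m³/s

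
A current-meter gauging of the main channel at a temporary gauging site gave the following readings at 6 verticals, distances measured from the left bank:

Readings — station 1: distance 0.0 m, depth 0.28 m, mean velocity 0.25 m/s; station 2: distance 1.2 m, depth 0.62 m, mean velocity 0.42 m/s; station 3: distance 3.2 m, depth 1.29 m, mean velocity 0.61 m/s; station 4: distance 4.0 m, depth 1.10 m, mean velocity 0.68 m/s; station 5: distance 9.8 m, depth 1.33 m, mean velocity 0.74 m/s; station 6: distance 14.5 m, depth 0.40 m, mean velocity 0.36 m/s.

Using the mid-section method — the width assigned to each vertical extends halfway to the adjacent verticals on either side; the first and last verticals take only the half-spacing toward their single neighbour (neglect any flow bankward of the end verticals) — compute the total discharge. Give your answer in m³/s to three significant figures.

9.53 m³/s

w_1 = (1.2 − 0.0)/2 = 0.6 m; q_1 = 0.25 × 0.28 × 0.6 = 0.04200 m³/s
w_2 = (3.2 − 0.0)/2 = 1.6 m; q_2 = 0.42 × 0.62 × 1.6 = 0.4166 m³/s
w_3 = (4.0 − 1.2)/2 = 1.4 m; q_3 = 0.61 × 1.29 × 1.4 = 1.102 m³/s
w_4 = (9.8 − 3.2)/2 = 3.3 m; q_4 = 0.68 × 1.10 × 3.3 = 2.468 m³/s
w_5 = (14.5 − 4.0)/2 = 5.25 m; q_5 = 0.74 × 1.33 × 5.25 = 5.167 m³/s
w_6 = (14.5 − 9.8)/2 = 2.35 m; q_6 = 0.36 × 0.40 × 2.35 = 0.3384 m³/s
Q = Σ qᵢ = 9.534 m³/s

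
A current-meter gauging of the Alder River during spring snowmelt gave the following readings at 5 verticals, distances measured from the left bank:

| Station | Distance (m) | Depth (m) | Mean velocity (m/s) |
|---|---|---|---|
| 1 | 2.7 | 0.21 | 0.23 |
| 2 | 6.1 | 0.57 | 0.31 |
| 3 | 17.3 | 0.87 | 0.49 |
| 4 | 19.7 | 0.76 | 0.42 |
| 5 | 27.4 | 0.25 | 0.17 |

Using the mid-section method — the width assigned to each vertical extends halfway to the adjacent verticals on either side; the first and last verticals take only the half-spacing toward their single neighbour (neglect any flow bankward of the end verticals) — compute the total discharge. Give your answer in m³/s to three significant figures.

6.05 m³/s

w_1 = (6.1 − 2.7)/2 = 1.7 m; q_1 = 0.23 × 0.21 × 1.7 = 0.08211 m³/s
w_2 = (17.3 − 2.7)/2 = 7.3 m; q_2 = 0.31 × 0.57 × 7.3 = 1.290 m³/s
w_3 = (19.7 − 6.1)/2 = 6.8 m; q_3 = 0.49 × 0.87 × 6.8 = 2.899 m³/s
w_4 = (27.4 − 17.3)/2 = 5.05 m; q_4 = 0.42 × 0.76 × 5.05 = 1.612 m³/s
w_5 = (27.4 − 19.7)/2 = 3.85 m; q_5 = 0.17 × 0.25 × 3.85 = 0.1636 m³/s
Q = Σ qᵢ = 6.046 m³/s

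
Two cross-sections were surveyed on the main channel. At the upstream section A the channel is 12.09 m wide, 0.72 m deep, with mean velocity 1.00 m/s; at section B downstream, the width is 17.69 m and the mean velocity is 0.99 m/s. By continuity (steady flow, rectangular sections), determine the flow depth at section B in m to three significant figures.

0.497 m

Q = A₁V₁ = (12.09×0.72) × 1.00 = 8.705 m³/s
d₂ = Q/(b₂ V₂) = 8.705/(17.69×0.99) = 0.4970 m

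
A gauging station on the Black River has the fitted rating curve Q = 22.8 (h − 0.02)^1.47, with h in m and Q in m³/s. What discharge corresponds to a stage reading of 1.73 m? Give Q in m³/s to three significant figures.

50.2 m³/s

Q = 22.8 × (1.73 − 0.02)^1.47 = 22.8 × 1.71^1.47 = 50.17 m³/s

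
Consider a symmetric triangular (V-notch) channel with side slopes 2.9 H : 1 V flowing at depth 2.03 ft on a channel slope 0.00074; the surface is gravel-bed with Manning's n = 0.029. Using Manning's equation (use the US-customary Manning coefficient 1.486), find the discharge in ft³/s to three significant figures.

16.2 ft³/s

A = z·y² = 2.9×2.03² = 11.95 ft²
P = 2y√(1+z²) = 2×2.03×√(1+2.9²) = 12.45 ft
R = A/P = 11.95/12.45 = 0.9596 ft
Q = (1.486/n)·A·R^(2/3)·S^(1/2) = (1.486/0.029) × 11.95 × 0.9596^(2/3) × 0.00074^(1/2) = 16.21 ft³/s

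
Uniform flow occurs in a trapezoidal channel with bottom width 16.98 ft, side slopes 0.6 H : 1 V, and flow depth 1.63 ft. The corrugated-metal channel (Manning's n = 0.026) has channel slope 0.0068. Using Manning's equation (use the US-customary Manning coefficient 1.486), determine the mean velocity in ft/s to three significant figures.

A = (b + z·y)·y = (16.98 + 0.6×1.63)×1.63 = 29.27 ft²
P = b + 2y√(1+z²) = 16.98 + 2×1.63×√(1+0.6²) = 20.78 ft
R = A/P = 29.27/20.78 = 1.409 ft
Q = (1.486/n)·A·R^(2/3)·S^(1/2) = (1.486/0.026) × 29.27 × 1.409^(2/3) × 0.0068^(1/2) = 173.3 ft³/s
V = Q/A = 173.3/29.27 = 5.922 ft/s

5.92 ft/s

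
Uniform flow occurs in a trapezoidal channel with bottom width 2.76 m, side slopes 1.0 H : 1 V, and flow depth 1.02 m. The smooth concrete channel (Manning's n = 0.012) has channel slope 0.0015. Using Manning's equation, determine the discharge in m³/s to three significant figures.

9.65 m³/s

A = (b + z·y)·y = (2.76 + 1.0×1.02)×1.02 = 3.856 m²
P = b + 2y√(1+z²) = 2.76 + 2×1.02×√(1+1.0²) = 5.645 m
R = A/P = 3.856/5.645 = 0.6830 m
Q = (1/n)·A·R^(2/3)·S^(1/2) = (1/0.012) × 3.856 × 0.6830^(2/3) × 0.0015^(1/2) = 9.651 m³/s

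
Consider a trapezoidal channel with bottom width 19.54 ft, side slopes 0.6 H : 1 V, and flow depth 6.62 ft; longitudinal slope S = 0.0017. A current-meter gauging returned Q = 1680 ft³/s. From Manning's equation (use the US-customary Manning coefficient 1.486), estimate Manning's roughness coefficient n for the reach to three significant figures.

A = (b + z·y)·y = (19.54 + 0.6×6.62)×6.62 = 155.6 ft²
P = b + 2y√(1+z²) = 19.54 + 2×6.62×√(1+0.6²) = 34.98 ft
R = A/P = 155.6/34.98 = 4.450 ft
n = (1.486/Q)·A·R^(2/3)·S^(1/2) = (1.486/1680) × 155.6 × 2.705 × 0.04123 = 0.01536

0.0154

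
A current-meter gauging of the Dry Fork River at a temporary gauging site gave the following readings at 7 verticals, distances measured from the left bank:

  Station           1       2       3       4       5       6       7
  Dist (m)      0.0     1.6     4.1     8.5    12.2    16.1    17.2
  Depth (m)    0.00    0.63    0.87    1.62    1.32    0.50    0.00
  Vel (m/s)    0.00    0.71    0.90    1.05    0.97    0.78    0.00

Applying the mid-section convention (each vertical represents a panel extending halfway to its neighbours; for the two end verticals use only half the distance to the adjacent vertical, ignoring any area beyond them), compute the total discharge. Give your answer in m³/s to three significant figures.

w_2 = (4.1 − 0.0)/2 = 2.05 m; q_2 = 0.71 × 0.63 × 2.05 = 0.9170 m³/s
w_3 = (8.5 − 1.6)/2 = 3.45 m; q_3 = 0.90 × 0.87 × 3.45 = 2.701 m³/s
w_4 = (12.2 − 4.1)/2 = 4.05 m; q_4 = 1.05 × 1.62 × 4.05 = 6.889 m³/s
w_5 = (16.1 − 8.5)/2 = 3.8 m; q_5 = 0.97 × 1.32 × 3.8 = 4.866 m³/s
w_6 = (17.2 − 12.2)/2 = 2.5 m; q_6 = 0.78 × 0.50 × 2.5 = 0.9750 m³/s
Stations 1, 7 contribute zero (depth or velocity is 0).
Q = Σ qᵢ = 16.35 m³/s

16.3 m³/s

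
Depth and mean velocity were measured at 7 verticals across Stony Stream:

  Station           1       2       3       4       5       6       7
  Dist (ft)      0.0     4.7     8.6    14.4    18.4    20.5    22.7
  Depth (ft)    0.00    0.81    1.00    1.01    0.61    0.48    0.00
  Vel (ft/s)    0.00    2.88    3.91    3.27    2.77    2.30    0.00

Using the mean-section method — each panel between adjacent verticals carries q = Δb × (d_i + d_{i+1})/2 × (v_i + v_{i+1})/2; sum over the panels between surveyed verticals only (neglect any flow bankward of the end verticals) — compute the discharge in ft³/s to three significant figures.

48.9 ft³/s

Panel 1-2: Δb = 4.7 ft, d̄ = (0.00+0.81)/2 = 0.405, v̄ = (0.00+2.88)/2 = 1.44 → q = 4.7×0.405×1.44 = 2.741 ft³/s
Panel 2-3: Δb = 3.9 ft, d̄ = (0.81+1.00)/2 = 0.905, v̄ = (2.88+3.91)/2 = 3.395 → q = 3.9×0.905×3.395 = 11.98 ft³/s
Panel 3-4: Δb = 5.8 ft, d̄ = (1.00+1.01)/2 = 1.005, v̄ = (3.91+3.27)/2 = 3.59 → q = 5.8×1.005×3.59 = 20.93 ft³/s
Panel 4-5: Δb = 4 ft, d̄ = (1.01+0.61)/2 = 0.81, v̄ = (3.27+2.77)/2 = 3.02 → q = 4×0.81×3.02 = 9.785 ft³/s
Panel 5-6: Δb = 2.1 ft, d̄ = (0.61+0.48)/2 = 0.545, v̄ = (2.77+2.30)/2 = 2.535 → q = 2.1×0.545×2.535 = 2.901 ft³/s
Panel 6-7: Δb = 2.2 ft, d̄ = (0.48+0.00)/2 = 0.24, v̄ = (2.30+0.00)/2 = 1.15 → q = 2.2×0.24×1.15 = 0.6072 ft³/s
Q = Σ q = 48.94 ft³/s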